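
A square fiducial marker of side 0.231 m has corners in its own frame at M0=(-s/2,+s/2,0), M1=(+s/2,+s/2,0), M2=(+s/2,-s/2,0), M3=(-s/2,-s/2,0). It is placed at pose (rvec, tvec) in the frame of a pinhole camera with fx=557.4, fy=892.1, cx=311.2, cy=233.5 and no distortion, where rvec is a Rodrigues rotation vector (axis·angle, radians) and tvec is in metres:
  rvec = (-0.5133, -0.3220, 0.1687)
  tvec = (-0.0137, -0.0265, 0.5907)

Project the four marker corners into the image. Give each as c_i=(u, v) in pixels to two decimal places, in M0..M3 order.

c0=(166.03, 313.83) c1=(395.90, 392.43) c2=(396.07, 104.47) c3=(209.64, 12.87)

Intrinsics K: fx=557.4, fy=892.1, cx=311.2, cy=233.5
Marker side s = 0.231 m; corners in marker frame (Z=0):
  M0 = (-0.1155, +0.1155, 0)
  M1 = (+0.1155, +0.1155, 0)
  M2 = (+0.1155, -0.1155, 0)
  M3 = (-0.1155, -0.1155, 0)
rvec = (-0.5133, -0.3220, 0.1687), |rvec| = θ = 0.62898 rad = 36.038°
Rodrigues: sinθ=0.58832, 1−cosθ=0.19137; R = I + sinθ·[k]× + (1−cosθ)·[k]×²:
    [+0.93608 -0.07784 -0.34307]
    [+0.23775 +0.85878 +0.45384]
    [+0.25930 -0.50639 +0.82239]
t = (-0.0137, -0.0265, 0.5907) m
M0: Pc = R·M0+t = (-0.13081, +0.04523, +0.50226); u = 557.4·(-0.13081)/0.50226 + 311.2 = 166.0325, v = 892.1·(+0.04523)/0.50226 + 233.5 = 313.8348
M1: Pc = R·M1+t = (+0.08543, +0.10015, +0.56216); u = 557.4·(+0.08543)/0.56216 + 311.2 = 395.9029, v = 892.1·(+0.10015)/0.56216 + 233.5 = 392.4279
M2: Pc = R·M2+t = (+0.10341, -0.09823, +0.67914); u = 557.4·(+0.10341)/0.67914 + 311.2 = 396.0716, v = 892.1·(-0.09823)/0.67914 + 233.5 = 104.4679
M3: Pc = R·M3+t = (-0.11283, -0.15315, +0.61924); u = 557.4·(-0.11283)/0.61924 + 311.2 = 209.6411, v = 892.1·(-0.15315)/0.61924 + 233.5 = 12.8679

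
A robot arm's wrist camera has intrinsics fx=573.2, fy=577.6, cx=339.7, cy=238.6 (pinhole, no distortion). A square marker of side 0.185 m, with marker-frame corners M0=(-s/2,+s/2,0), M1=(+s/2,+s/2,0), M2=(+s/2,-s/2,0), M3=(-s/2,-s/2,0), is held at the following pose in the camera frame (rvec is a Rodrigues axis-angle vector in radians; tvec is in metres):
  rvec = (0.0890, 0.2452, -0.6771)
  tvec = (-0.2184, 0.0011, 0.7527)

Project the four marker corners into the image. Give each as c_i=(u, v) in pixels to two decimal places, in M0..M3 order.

c0=(170.09, 334.79) c1=(268.50, 251.78) c2=(176.89, 137.93) c3=(83.96, 227.85)

Intrinsics K: fx=573.2, fy=577.6, cx=339.7, cy=238.6
Marker side s = 0.185 m; corners in marker frame (Z=0):
  M0 = (-0.0925, +0.0925, 0)
  M1 = (+0.0925, +0.0925, 0)
  M2 = (+0.0925, -0.0925, 0)
  M3 = (-0.0925, -0.0925, 0)
rvec = (0.0890, 0.2452, -0.6771), |rvec| = θ = 0.72561 rad = 41.574°
Rodrigues: sinθ=0.66359, 1−cosθ=0.25190; R = I + sinθ·[k]× + (1−cosθ)·[k]×²:
    [+0.75189 +0.62967 +0.19541]
    [-0.60879 +0.77686 -0.16083]
    [-0.25307 +0.00196 +0.96744]
t = (-0.2184, 0.0011, 0.7527) m
M0: Pc = R·M0+t = (-0.22970, +0.12927, +0.77629); u = 573.2·(-0.22970)/0.77629 + 339.7 = 170.0897, v = 577.6·(+0.12927)/0.77629 + 238.6 = 334.7853
M1: Pc = R·M1+t = (-0.09061, +0.01665, +0.72947); u = 573.2·(-0.09061)/0.72947 + 339.7 = 268.5040, v = 577.6·(+0.01665)/0.72947 + 238.6 = 251.7810
M2: Pc = R·M2+t = (-0.20710, -0.12707, +0.72911); u = 573.2·(-0.20710)/0.72911 + 339.7 = 176.8892, v = 577.6·(-0.12707)/0.72911 + 238.6 = 137.9333
M3: Pc = R·M3+t = (-0.34619, -0.01445, +0.77593); u = 573.2·(-0.34619)/0.77593 + 339.7 = 83.9569, v = 577.6·(-0.01445)/0.77593 + 238.6 = 227.8458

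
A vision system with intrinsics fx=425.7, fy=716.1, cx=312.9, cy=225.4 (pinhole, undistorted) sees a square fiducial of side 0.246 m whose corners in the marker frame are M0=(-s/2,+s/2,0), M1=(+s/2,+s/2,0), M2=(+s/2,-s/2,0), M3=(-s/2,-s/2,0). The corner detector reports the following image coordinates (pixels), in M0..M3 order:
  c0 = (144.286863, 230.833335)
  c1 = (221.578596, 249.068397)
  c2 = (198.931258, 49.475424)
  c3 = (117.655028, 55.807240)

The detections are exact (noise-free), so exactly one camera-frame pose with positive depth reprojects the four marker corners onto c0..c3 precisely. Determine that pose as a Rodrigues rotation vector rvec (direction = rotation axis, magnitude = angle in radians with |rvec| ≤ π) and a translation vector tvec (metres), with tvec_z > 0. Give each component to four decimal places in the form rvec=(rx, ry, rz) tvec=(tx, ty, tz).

rvec=(0.3705, 0.5361, -0.0071) tvec=(-0.3113, -0.0961, 0.9178)

Intrinsics K: fx=425.7, fy=716.1, cx=312.9, cy=225.4
Marker side s = 0.246 m; corners in marker frame (Z=0):
  M0 = (-0.1230, +0.1230, 0)
  M1 = (+0.1230, +0.1230, 0)
  M2 = (+0.1230, -0.1230, 0)
  M3 = (-0.1230, -0.1230, 0)
Detected image corners:
  c0 = (144.286863, 230.833335) px
  c1 = (221.578596, 249.068397) px
  c2 = (198.931258, 49.475424) px
  c3 = (117.655028, 55.807240) px
Planar DLT: solve 8×8 A·h = b for H (H[2,2]=1):
  H  [+228.93120 +164.45766 +168.52163]
  H  [-53.24718 +812.74067 +150.40117]
  H  [-0.54503 +0.37368 +1.00000]
B = K⁻¹H; ‖b₁‖=1.089529, ‖b₂‖=1.089529; λ = 2/(‖b₁‖+‖b₂‖) = 0.917828, sign → tz>0 ⇒ λ=+0.917828
r₁ = λ·B[:,0] = (+0.86128,+0.08921,-0.50024); r₂ = λ·B[:,1] = (+0.10249,+0.93374,+0.34297)
r₃ = r₁×r₂ = (+0.49769,-0.34666,+0.79506); SVD([r₁ r₂ r₃]) → R = UVᵀ:
  R  [+0.86128 +0.10249 +0.49769]
  R  [+0.08921 +0.93374 -0.34666]
  R  [-0.50024 +0.34297 +0.79506]
t = (-0.31129, -0.09613, +0.91783) m
tr R = 2.590081; θ = arccos((tr R − 1)/2) = 0.651722 rad = 37.341°
axis k = ((R−Rᵀ)₃₂, (R−Rᵀ)₁₃, (R−Rᵀ)₂₁) / (2 sinθ) = (+0.568479, +0.822625, -0.010945)
rvec = θ·k = (+0.370490, +0.536123, -0.007133)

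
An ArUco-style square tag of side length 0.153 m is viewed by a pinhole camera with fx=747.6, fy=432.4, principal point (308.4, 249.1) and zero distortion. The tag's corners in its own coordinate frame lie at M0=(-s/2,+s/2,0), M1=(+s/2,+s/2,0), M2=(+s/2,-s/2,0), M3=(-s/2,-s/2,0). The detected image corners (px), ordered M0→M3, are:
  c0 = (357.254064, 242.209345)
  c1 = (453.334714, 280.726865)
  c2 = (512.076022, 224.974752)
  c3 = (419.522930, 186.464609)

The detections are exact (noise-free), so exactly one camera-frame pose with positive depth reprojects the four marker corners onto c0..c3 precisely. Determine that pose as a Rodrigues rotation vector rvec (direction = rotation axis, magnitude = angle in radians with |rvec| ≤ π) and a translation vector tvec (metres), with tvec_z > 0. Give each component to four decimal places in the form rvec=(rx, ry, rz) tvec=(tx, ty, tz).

rvec=(-0.1275, -0.1595, 0.5889) tvec=(0.1662, -0.0353, 0.9712)

Intrinsics K: fx=747.6, fy=432.4, cx=308.4, cy=249.1
Marker side s = 0.153 m; corners in marker frame (Z=0):
  M0 = (-0.0765, +0.0765, 0)
  M1 = (+0.0765, +0.0765, 0)
  M2 = (+0.0765, -0.0765, 0)
  M3 = (-0.0765, -0.0765, 0)
Detected image corners:
  c0 = (357.254064, 242.209345) px
  c1 = (453.334714, 280.726865) px
  c2 = (512.076022, 224.974752) px
  c3 = (419.522930, 186.464609) px
Planar DLT: solve 8×8 A·h = b for H (H[2,2]=1):
  H  [+667.00651 -469.29728 +436.35983]
  H  [+278.91892 +324.71227 +233.40339]
  H  [+0.11642 -0.16977 +1.00000]
B = K⁻¹H; ‖b₁‖=1.029680, ‖b₂‖=1.029680; λ = 2/(‖b₁‖+‖b₂‖) = 0.971175, sign → tz>0 ⇒ λ=+0.971175
r₁ = λ·B[:,0] = (+0.81984,+0.56132,+0.11306); r₂ = λ·B[:,1] = (-0.54163,+0.82429,-0.16487)
r₃ = r₁×r₂ = (-0.18574,+0.07393,+0.97981); SVD([r₁ r₂ r₃]) → R = UVᵀ:
  R  [+0.81984 -0.54163 -0.18574]
  R  [+0.56132 +0.82429 +0.07393]
  R  [+0.11306 -0.16487 +0.97981]
t = (+0.16623, -0.03525, +0.97118) m
tr R = 2.623941; θ = arccos((tr R − 1)/2) = 0.623276 rad = 35.711°
axis k = ((R−Rᵀ)₃₂, (R−Rᵀ)₁₃, (R−Rᵀ)₂₁) / (2 sinθ) = (-0.204563, -0.255961, +0.944795)
rvec = θ·k = (-0.127499, -0.159534, +0.588868)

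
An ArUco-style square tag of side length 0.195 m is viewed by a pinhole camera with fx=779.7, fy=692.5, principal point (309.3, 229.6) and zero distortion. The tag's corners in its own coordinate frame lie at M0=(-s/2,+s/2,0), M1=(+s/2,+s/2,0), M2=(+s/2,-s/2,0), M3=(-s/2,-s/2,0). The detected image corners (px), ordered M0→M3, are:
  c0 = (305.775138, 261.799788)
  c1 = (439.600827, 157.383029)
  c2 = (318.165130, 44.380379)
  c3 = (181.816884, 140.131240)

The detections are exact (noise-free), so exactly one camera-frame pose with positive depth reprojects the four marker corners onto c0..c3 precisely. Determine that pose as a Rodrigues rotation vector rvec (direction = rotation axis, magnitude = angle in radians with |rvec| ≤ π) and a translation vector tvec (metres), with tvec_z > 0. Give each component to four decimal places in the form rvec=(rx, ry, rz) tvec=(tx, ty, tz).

Intrinsics K: fx=779.7, fy=692.5, cx=309.3, cy=229.6
Marker side s = 0.195 m; corners in marker frame (Z=0):
  M0 = (-0.0975, +0.0975, 0)
  M1 = (+0.0975, +0.0975, 0)
  M2 = (+0.0975, -0.0975, 0)
  M3 = (-0.0975, -0.0975, 0)
Detected image corners:
  c0 = (305.775138, 261.799788) px
  c1 = (439.600827, 157.383029) px
  c2 = (318.165130, 44.380379) px
  c3 = (181.816884, 140.131240) px
Planar DLT: solve 8×8 A·h = b for H (H[2,2]=1):
  H  [+773.61428 +585.50207 +312.21132]
  H  [-473.79239 +580.04805 +148.85768]
  H  [+0.25944 -0.13988 +1.00000]
B = K⁻¹H; ‖b₁‖=1.204708, ‖b₂‖=1.204708; λ = 2/(‖b₁‖+‖b₂‖) = 0.830077, sign → tz>0 ⇒ λ=+0.830077
r₁ = λ·B[:,0] = (+0.73817,-0.63932,+0.21535); r₂ = λ·B[:,1] = (+0.66939,+0.73378,-0.11611)
r₃ = r₁×r₂ = (-0.08379,+0.22986,+0.96961); SVD([r₁ r₂ r₃]) → R = UVᵀ:
  R  [+0.73817 +0.66939 -0.08379]
  R  [-0.63932 +0.73378 +0.22986]
  R  [+0.21535 -0.11611 +0.96961]
t = (+0.00310, -0.09678, +0.83008) m
tr R = 2.441560; θ = arccos((tr R − 1)/2) = 0.765869 rad = 43.881°
axis k = ((R−Rᵀ)₃₂, (R−Rᵀ)₁₃, (R−Rᵀ)₂₁) / (2 sinθ) = (-0.249560, -0.215779, -0.944012)
rvec = θ·k = (-0.191130, -0.165258, -0.722990)

rvec=(-0.1911, -0.1653, -0.7230) tvec=(0.0031, -0.0968, 0.8301)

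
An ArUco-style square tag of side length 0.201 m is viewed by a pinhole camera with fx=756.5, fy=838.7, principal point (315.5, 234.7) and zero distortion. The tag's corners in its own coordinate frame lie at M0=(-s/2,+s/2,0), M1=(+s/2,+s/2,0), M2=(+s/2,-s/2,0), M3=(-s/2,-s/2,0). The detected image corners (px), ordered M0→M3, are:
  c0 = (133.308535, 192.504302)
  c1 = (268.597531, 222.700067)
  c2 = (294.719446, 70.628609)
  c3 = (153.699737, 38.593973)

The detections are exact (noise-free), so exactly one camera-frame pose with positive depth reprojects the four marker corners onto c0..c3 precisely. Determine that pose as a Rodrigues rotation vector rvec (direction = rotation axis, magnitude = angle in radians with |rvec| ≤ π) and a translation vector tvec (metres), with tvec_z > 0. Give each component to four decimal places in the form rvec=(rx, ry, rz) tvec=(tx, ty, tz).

Intrinsics K: fx=756.5, fy=838.7, cx=315.5, cy=234.7
Marker side s = 0.201 m; corners in marker frame (Z=0):
  M0 = (-0.1005, +0.1005, 0)
  M1 = (+0.1005, +0.1005, 0)
  M2 = (+0.1005, -0.1005, 0)
  M3 = (-0.1005, -0.1005, 0)
Detected image corners:
  c0 = (133.308535, 192.504302) px
  c1 = (268.597531, 222.700067) px
  c2 = (294.719446, 70.628609) px
  c3 = (153.699737, 38.593973) px
Planar DLT: solve 8×8 A·h = b for H (H[2,2]=1):
  H  [+690.69947 -71.24159 +212.45641]
  H  [+156.96564 +788.57781 +132.74253]
  H  [+0.01724 +0.20927 +1.00000]
B = K⁻¹H; ‖b₁‖=0.924160, ‖b₂‖=0.924160; λ = 2/(‖b₁‖+‖b₂‖) = 1.082064, sign → tz>0 ⇒ λ=+1.082064
r₁ = λ·B[:,0] = (+0.98017,+0.19729,+0.01865); r₂ = λ·B[:,1] = (-0.19634,+0.95403,+0.22645)
r₃ = r₁×r₂ = (+0.02688,-0.22562,+0.97385); SVD([r₁ r₂ r₃]) → R = UVᵀ:
  R  [+0.98017 -0.19634 +0.02688]
  R  [+0.19729 +0.95403 -0.22562]
  R  [+0.01865 +0.22645 +0.97385]
t = (-0.14739, -0.13154, +1.08206) m
tr R = 2.908042; θ = arccos((tr R − 1)/2) = 0.304420 rad = 17.442°
axis k = ((R−Rᵀ)₃₂, (R−Rᵀ)₁₃, (R−Rᵀ)₂₁) / (2 sinθ) = (+0.754092, +0.013730, +0.656625)
rvec = θ·k = (+0.229561, +0.004180, +0.199890)

rvec=(0.2296, 0.0042, 0.1999) tvec=(-0.1474, -0.1315, 1.0821)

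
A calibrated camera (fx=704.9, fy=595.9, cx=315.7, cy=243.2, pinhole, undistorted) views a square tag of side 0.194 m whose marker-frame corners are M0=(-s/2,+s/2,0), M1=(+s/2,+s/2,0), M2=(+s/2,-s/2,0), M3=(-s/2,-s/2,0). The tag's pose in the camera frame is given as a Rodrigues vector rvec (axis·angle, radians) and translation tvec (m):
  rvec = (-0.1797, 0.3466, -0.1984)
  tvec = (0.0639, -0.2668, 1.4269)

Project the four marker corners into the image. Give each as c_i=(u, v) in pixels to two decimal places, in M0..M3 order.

Intrinsics K: fx=704.9, fy=595.9, cx=315.7, cy=243.2
Marker side s = 0.194 m; corners in marker frame (Z=0):
  M0 = (-0.0970, +0.0970, 0)
  M1 = (+0.0970, +0.0970, 0)
  M2 = (+0.0970, -0.0970, 0)
  M3 = (-0.0970, -0.0970, 0)
rvec = (-0.1797, 0.3466, -0.1984), |rvec| = θ = 0.43793 rad = 25.092°
Rodrigues: sinθ=0.42407, 1−cosθ=0.09437; R = I + sinθ·[k]× + (1−cosθ)·[k]×²:
    [+0.92152 +0.16147 +0.35317]
    [-0.22277 +0.96474 +0.14017]
    [-0.31808 -0.20785 +0.92500]
t = (0.0639, -0.2668, 1.4269) m
M0: Pc = R·M0+t = (-0.00982, -0.15161, +1.43759); u = 704.9·(-0.00982)/1.43759 + 315.7 = 310.8826, v = 595.9·(-0.15161)/1.43759 + 243.2 = 180.3551
M1: Pc = R·M1+t = (+0.16895, -0.19483, +1.37588); u = 704.9·(+0.16895)/1.37588 + 315.7 = 402.2573, v = 595.9·(-0.19483)/1.37588 + 243.2 = 158.8192
M2: Pc = R·M2+t = (+0.13762, -0.38199, +1.41621); u = 704.9·(+0.13762)/1.41621 + 315.7 = 384.2010, v = 595.9·(-0.38199)/1.41621 + 243.2 = 82.4701
M3: Pc = R·M3+t = (-0.04115, -0.33877, +1.47792); u = 704.9·(-0.04115)/1.47792 + 315.7 = 296.0732, v = 595.9·(-0.33877)/1.47792 + 243.2 = 106.6062

c0=(310.88, 180.36) c1=(402.26, 158.82) c2=(384.20, 82.47) c3=(296.07, 106.61)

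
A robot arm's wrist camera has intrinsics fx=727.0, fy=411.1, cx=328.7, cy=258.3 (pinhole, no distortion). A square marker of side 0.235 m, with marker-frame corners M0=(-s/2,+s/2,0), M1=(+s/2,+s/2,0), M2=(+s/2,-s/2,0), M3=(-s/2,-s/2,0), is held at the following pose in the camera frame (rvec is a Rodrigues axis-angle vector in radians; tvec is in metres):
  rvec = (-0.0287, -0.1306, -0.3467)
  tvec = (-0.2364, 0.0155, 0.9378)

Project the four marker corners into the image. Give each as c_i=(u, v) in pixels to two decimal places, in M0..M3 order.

c0=(87.38, 332.15) c1=(262.43, 295.57) c2=(201.52, 200.32) c3=(24.67, 233.63)

Intrinsics K: fx=727.0, fy=411.1, cx=328.7, cy=258.3
Marker side s = 0.235 m; corners in marker frame (Z=0):
  M0 = (-0.1175, +0.1175, 0)
  M1 = (+0.1175, +0.1175, 0)
  M2 = (+0.1175, -0.1175, 0)
  M3 = (-0.1175, -0.1175, 0)
rvec = (-0.0287, -0.1306, -0.3467), |rvec| = θ = 0.37159 rad = 21.291°
Rodrigues: sinθ=0.36310, 1−cosθ=0.06825; R = I + sinθ·[k]× + (1−cosθ)·[k]×²:
    [+0.93216 +0.34063 -0.12270]
    [-0.33692 +0.94018 +0.05042]
    [+0.13253 -0.00566 +0.99116]
t = (-0.2364, 0.0155, 0.9378) m
M0: Pc = R·M0+t = (-0.30590, +0.16556, +0.92156); u = 727.0·(-0.30590)/0.92156 + 328.7 = 87.3785, v = 411.1·(+0.16556)/0.92156 + 258.3 = 332.1546
M1: Pc = R·M1+t = (-0.08685, +0.08638, +0.95271); u = 727.0·(-0.08685)/0.95271 + 328.7 = 262.4276, v = 411.1·(+0.08638)/0.95271 + 258.3 = 295.5748
M2: Pc = R·M2+t = (-0.16690, -0.13456, +0.95404); u = 727.0·(-0.16690)/0.95404 + 328.7 = 201.5217, v = 411.1·(-0.13456)/0.95404 + 258.3 = 200.3175
M3: Pc = R·M3+t = (-0.38595, -0.05538, +0.92289); u = 727.0·(-0.38595)/0.92289 + 328.7 = 24.6697, v = 411.1·(-0.05538)/0.92289 + 258.3 = 233.6299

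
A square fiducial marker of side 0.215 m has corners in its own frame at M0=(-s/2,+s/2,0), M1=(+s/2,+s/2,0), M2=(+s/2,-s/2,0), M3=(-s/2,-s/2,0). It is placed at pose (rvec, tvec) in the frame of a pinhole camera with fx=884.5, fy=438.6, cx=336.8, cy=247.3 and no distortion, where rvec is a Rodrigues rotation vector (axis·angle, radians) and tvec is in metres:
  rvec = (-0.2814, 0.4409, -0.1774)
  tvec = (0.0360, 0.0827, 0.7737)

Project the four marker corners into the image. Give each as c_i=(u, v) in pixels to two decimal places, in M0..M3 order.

c0=(282.54, 364.34) c1=(518.24, 347.64) c2=(475.76, 222.26) c3=(262.53, 250.20)

Intrinsics K: fx=884.5, fy=438.6, cx=336.8, cy=247.3
Marker side s = 0.215 m; corners in marker frame (Z=0):
  M0 = (-0.1075, +0.1075, 0)
  M1 = (+0.1075, +0.1075, 0)
  M2 = (+0.1075, -0.1075, 0)
  M3 = (-0.1075, -0.1075, 0)
rvec = (-0.2814, 0.4409, -0.1774), |rvec| = θ = 0.55231 rad = 31.645°
Rodrigues: sinθ=0.52466, 1−cosθ=0.14869; R = I + sinθ·[k]× + (1−cosθ)·[k]×²:
    [+0.88991 +0.10804 +0.44316]
    [-0.22899 +0.94606 +0.22919]
    [-0.39449 -0.30543 +0.86665]
t = (0.0360, 0.0827, 0.7737) m
M0: Pc = R·M0+t = (-0.04805, +0.20902, +0.78327); u = 884.5·(-0.04805)/0.78327 + 336.8 = 282.5396, v = 438.6·(+0.20902)/0.78327 + 247.3 = 364.3414
M1: Pc = R·M1+t = (+0.14328, +0.15979, +0.69846); u = 884.5·(+0.14328)/0.69846 + 336.8 = 518.2442, v = 438.6·(+0.15979)/0.69846 + 247.3 = 347.6380
M2: Pc = R·M2+t = (+0.12005, -0.04362, +0.76413); u = 884.5·(+0.12005)/0.76413 + 336.8 = 475.7623, v = 438.6·(-0.04362)/0.76413 + 247.3 = 222.2635
M3: Pc = R·M3+t = (-0.07128, +0.00561, +0.84894); u = 884.5·(-0.07128)/0.84894 + 336.8 = 262.5344, v = 438.6·(+0.00561)/0.84894 + 247.3 = 250.2008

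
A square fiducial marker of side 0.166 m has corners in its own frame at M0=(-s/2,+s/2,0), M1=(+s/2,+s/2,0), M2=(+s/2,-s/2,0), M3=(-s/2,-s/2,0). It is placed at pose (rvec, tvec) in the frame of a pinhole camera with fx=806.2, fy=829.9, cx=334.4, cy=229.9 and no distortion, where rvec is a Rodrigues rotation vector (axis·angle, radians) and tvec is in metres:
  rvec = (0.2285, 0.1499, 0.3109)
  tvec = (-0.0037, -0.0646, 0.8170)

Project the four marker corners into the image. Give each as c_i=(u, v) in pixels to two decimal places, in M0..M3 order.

c0=(233.93, 216.01) c1=(383.81, 268.77) c2=(434.83, 108.67) c3=(276.22, 56.90)

Intrinsics K: fx=806.2, fy=829.9, cx=334.4, cy=229.9
Marker side s = 0.166 m; corners in marker frame (Z=0):
  M0 = (-0.0830, +0.0830, 0)
  M1 = (+0.0830, +0.0830, 0)
  M2 = (+0.0830, -0.0830, 0)
  M3 = (-0.0830, -0.0830, 0)
rvec = (0.2285, 0.1499, 0.3109), |rvec| = θ = 0.41393 rad = 23.717°
Rodrigues: sinθ=0.40221, 1−cosθ=0.08445; R = I + sinθ·[k]× + (1−cosθ)·[k]×²:
    [+0.94128 -0.28521 +0.18067]
    [+0.31898 +0.92662 -0.19906]
    [-0.11064 +0.24500 +0.96319]
t = (-0.0037, -0.0646, 0.8170) m
M0: Pc = R·M0+t = (-0.10550, -0.01417, +0.84652); u = 806.2·(-0.10550)/0.84652 + 334.4 = 233.9256, v = 829.9·(-0.01417)/0.84652 + 229.9 = 216.0123
M1: Pc = R·M1+t = (+0.05075, +0.03878, +0.82815); u = 806.2·(+0.05075)/0.82815 + 334.4 = 383.8082, v = 829.9·(+0.03878)/0.82815 + 229.9 = 268.7668
M2: Pc = R·M2+t = (+0.09810, -0.11503, +0.78748); u = 806.2·(+0.09810)/0.78748 + 334.4 = 434.8309, v = 829.9·(-0.11503)/0.78748 + 229.9 = 108.6694
M3: Pc = R·M3+t = (-0.05815, -0.16798, +0.80585); u = 806.2·(-0.05815)/0.80585 + 334.4 = 276.2211, v = 829.9·(-0.16798)/0.80585 + 229.9 = 56.9012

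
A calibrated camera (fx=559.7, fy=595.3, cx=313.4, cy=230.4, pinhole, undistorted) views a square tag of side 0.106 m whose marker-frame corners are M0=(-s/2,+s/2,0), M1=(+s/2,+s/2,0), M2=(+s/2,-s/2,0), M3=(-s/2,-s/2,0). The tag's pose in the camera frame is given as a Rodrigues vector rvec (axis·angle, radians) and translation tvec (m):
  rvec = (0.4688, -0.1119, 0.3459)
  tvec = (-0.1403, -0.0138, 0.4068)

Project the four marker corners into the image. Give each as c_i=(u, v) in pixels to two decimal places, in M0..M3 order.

Intrinsics K: fx=559.7, fy=595.3, cx=313.4, cy=230.4
Marker side s = 0.106 m; corners in marker frame (Z=0):
  M0 = (-0.0530, +0.0530, 0)
  M1 = (+0.0530, +0.0530, 0)
  M2 = (+0.0530, -0.0530, 0)
  M3 = (-0.0530, -0.0530, 0)
rvec = (0.4688, -0.1119, 0.3459), |rvec| = θ = 0.59325 rad = 33.991°
Rodrigues: sinθ=0.55906, 1−cosθ=0.17087; R = I + sinθ·[k]× + (1−cosθ)·[k]×²:
    [+0.93583 -0.35143 -0.02672]
    [+0.30050 +0.83521 -0.46057]
    [+0.18418 +0.42299 +0.88722]
t = (-0.1403, -0.0138, 0.4068) m
M0: Pc = R·M0+t = (-0.20853, +0.01454, +0.41946); u = 559.7·(-0.20853)/0.41946 + 313.4 = 35.1558, v = 595.3·(+0.01454)/0.41946 + 230.4 = 251.0352
M1: Pc = R·M1+t = (-0.10933, +0.04639, +0.43898); u = 559.7·(-0.10933)/0.43898 + 313.4 = 174.0080, v = 595.3·(+0.04639)/0.43898 + 230.4 = 293.3126
M2: Pc = R·M2+t = (-0.07207, -0.04214, +0.39414); u = 559.7·(-0.07207)/0.39414 + 313.4 = 211.0505, v = 595.3·(-0.04214)/0.39414 + 230.4 = 166.7535
M3: Pc = R·M3+t = (-0.17127, -0.07399, +0.37462); u = 559.7·(-0.17127)/0.37462 + 313.4 = 57.5100, v = 595.3·(-0.07399)/0.37462 + 230.4 = 112.8205

c0=(35.16, 251.04) c1=(174.01, 293.31) c2=(211.05, 166.75) c3=(57.51, 112.82)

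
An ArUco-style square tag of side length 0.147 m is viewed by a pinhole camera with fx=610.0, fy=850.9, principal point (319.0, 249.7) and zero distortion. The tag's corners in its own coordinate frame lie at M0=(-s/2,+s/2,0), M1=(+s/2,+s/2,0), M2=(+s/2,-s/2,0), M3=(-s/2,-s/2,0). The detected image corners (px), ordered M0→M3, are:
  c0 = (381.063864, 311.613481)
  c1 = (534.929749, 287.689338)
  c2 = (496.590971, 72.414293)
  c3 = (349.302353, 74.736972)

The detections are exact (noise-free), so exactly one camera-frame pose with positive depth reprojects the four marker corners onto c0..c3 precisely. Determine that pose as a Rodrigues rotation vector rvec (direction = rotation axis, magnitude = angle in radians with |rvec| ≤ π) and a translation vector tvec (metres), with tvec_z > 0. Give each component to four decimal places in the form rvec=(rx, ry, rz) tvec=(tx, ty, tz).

rvec=(-0.2584, -0.3206, -0.1221) tvec=(0.1066, -0.0412, 0.5227)

Intrinsics K: fx=610.0, fy=850.9, cx=319.0, cy=249.7
Marker side s = 0.147 m; corners in marker frame (Z=0):
  M0 = (-0.0735, +0.0735, 0)
  M1 = (+0.0735, +0.0735, 0)
  M2 = (+0.0735, -0.0735, 0)
  M3 = (-0.0735, -0.0735, 0)
Detected image corners:
  c0 = (381.063864, 311.613481) px
  c1 = (534.929749, 287.689338) px
  c2 = (496.590971, 72.414293) px
  c3 = (349.302353, 74.736972) px
Planar DLT: solve 8×8 A·h = b for H (H[2,2]=1):
  H  [+1298.59972 +44.56840 +443.35656]
  H  [+29.61983 +1451.98848 +182.63628]
  H  [+0.62431 -0.44247 +1.00000]
B = K⁻¹H; ‖b₁‖=1.913195, ‖b₂‖=1.913195; λ = 2/(‖b₁‖+‖b₂‖) = 0.522686, sign → tz>0 ⇒ λ=+0.522686
r₁ = λ·B[:,0] = (+0.94207,-0.07757,+0.32632); r₂ = λ·B[:,1] = (+0.15913,+0.95979,-0.23127)
r₃ = r₁×r₂ = (-0.29526,+0.26980,+0.91653); SVD([r₁ r₂ r₃]) → R = UVᵀ:
  R  [+0.94207 +0.15913 -0.29526]
  R  [-0.07757 +0.95979 +0.26980]
  R  [+0.32632 -0.23127 +0.91653]
t = (+0.10656, -0.04120, +0.52269) m
tr R = 2.818389; θ = arccos((tr R − 1)/2) = 0.429451 rad = 24.606°
axis k = ((R−Rᵀ)₃₂, (R−Rᵀ)₁₃, (R−Rᵀ)₂₁) / (2 sinθ) = (-0.601715, -0.746423, -0.284239)
rvec = θ·k = (-0.258407, -0.320552, -0.122067)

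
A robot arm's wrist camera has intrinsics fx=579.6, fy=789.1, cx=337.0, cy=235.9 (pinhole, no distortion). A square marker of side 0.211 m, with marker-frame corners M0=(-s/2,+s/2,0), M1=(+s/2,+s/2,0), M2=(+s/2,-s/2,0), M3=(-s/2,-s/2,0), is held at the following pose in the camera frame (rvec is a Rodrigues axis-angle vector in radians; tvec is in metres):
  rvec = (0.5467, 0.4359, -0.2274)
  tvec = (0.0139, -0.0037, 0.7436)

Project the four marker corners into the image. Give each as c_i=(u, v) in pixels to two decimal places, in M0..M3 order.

Intrinsics K: fx=579.6, fy=789.1, cx=337.0, cy=235.9
Marker side s = 0.211 m; corners in marker frame (Z=0):
  M0 = (-0.1055, +0.1055, 0)
  M1 = (+0.1055, +0.1055, 0)
  M2 = (+0.1055, -0.1055, 0)
  M3 = (-0.1055, -0.1055, 0)
rvec = (0.5467, 0.4359, -0.2274), |rvec| = θ = 0.73526 rad = 42.127°
Rodrigues: sinθ=0.67078, 1−cosθ=0.25834; R = I + sinθ·[k]× + (1−cosθ)·[k]×²:
    [+0.88449 +0.32134 +0.33826]
    [-0.09358 +0.83246 -0.54613]
    [-0.45708 +0.45139 +0.76637]
t = (0.0139, -0.0037, 0.7436) m
M0: Pc = R·M0+t = (-0.04551, +0.09400, +0.83944); u = 579.6·(-0.04551)/0.83944 + 337.0 = 305.5758, v = 789.1·(+0.09400)/0.83944 + 235.9 = 324.2597
M1: Pc = R·M1+t = (+0.14111, +0.07425, +0.74300); u = 579.6·(+0.14111)/0.74300 + 337.0 = 447.0810, v = 789.1·(+0.07425)/0.74300 + 235.9 = 314.7593
M2: Pc = R·M2+t = (+0.07331, -0.10140, +0.64776); u = 579.6·(+0.07331)/0.64776 + 337.0 = 402.5983, v = 789.1·(-0.10140)/0.64776 + 235.9 = 112.3778
M3: Pc = R·M3+t = (-0.11331, -0.08165, +0.74420); u = 579.6·(-0.11331)/0.74420 + 337.0 = 248.7480, v = 789.1·(-0.08165)/0.74420 + 235.9 = 149.3215

c0=(305.58, 324.26) c1=(447.08, 314.76) c2=(402.60, 112.38) c3=(248.75, 149.32)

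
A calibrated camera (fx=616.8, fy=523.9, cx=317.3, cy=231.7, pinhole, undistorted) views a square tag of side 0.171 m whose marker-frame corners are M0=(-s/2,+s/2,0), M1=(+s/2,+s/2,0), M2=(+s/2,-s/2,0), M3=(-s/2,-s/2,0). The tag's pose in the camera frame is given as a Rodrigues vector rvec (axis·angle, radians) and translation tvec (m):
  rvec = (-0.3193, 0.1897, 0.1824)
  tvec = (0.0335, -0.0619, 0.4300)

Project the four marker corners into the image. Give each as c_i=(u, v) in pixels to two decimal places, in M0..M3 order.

Intrinsics K: fx=616.8, fy=523.9, cx=317.3, cy=231.7
Marker side s = 0.171 m; corners in marker frame (Z=0):
  M0 = (-0.0855, +0.0855, 0)
  M1 = (+0.0855, +0.0855, 0)
  M2 = (+0.0855, -0.0855, 0)
  M3 = (-0.0855, -0.0855, 0)
rvec = (-0.3193, 0.1897, 0.1824), |rvec| = θ = 0.41377 rad = 23.707°
Rodrigues: sinθ=0.40207, 1−cosθ=0.08439; R = I + sinθ·[k]× + (1−cosθ)·[k]×²:
    [+0.96586 -0.20710 +0.15563]
    [+0.14738 +0.93335 +0.32732]
    [-0.21304 -0.29321 +0.93201]
t = (0.0335, -0.0619, 0.4300) m
M0: Pc = R·M0+t = (-0.06679, +0.00530, +0.42315); u = 616.8·(-0.06679)/0.42315 + 317.3 = 219.9461, v = 523.9·(+0.00530)/0.42315 + 231.7 = 238.2619
M1: Pc = R·M1+t = (+0.09837, +0.03050, +0.38672); u = 616.8·(+0.09837)/0.38672 + 317.3 = 474.2047, v = 523.9·(+0.03050)/0.38672 + 231.7 = 273.0231
M2: Pc = R·M2+t = (+0.13379, -0.12910, +0.43685); u = 616.8·(+0.13379)/0.43685 + 317.3 = 506.1968, v = 523.9·(-0.12910)/0.43685 + 231.7 = 76.8763
M3: Pc = R·M3+t = (-0.03137, -0.15430, +0.47328); u = 616.8·(-0.03137)/0.47328 + 317.3 = 276.4115, v = 523.9·(-0.15430)/0.47328 + 231.7 = 60.8955

c0=(219.95, 238.26) c1=(474.20, 273.02) c2=(506.20, 76.88) c3=(276.41, 60.90)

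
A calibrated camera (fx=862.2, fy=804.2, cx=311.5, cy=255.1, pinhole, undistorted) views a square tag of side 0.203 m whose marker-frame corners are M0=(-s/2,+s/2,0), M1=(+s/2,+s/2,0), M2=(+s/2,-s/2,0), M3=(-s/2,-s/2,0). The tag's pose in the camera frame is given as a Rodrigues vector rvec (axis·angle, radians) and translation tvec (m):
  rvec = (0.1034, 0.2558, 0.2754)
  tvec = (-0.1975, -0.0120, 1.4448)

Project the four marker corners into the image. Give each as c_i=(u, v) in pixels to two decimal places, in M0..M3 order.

Intrinsics K: fx=862.2, fy=804.2, cx=311.5, cy=255.1
Marker side s = 0.203 m; corners in marker frame (Z=0):
  M0 = (-0.1015, +0.1015, 0)
  M1 = (+0.1015, +0.1015, 0)
  M2 = (+0.1015, -0.1015, 0)
  M3 = (-0.1015, -0.1015, 0)
rvec = (0.1034, 0.2558, 0.2754), |rvec| = θ = 0.38983 rad = 22.336°
Rodrigues: sinθ=0.38003, 1−cosθ=0.07503; R = I + sinθ·[k]× + (1−cosθ)·[k]×²:
    [+0.93025 -0.25542 +0.26343]
    [+0.28154 +0.95728 -0.06602]
    [-0.23531 +0.13558 +0.96242]
t = (-0.1975, -0.0120, 1.4448) m
M0: Pc = R·M0+t = (-0.31785, +0.05659, +1.48245); u = 862.2·(-0.31785)/1.48245 + 311.5 = 126.6390, v = 804.2·(+0.05659)/1.48245 + 255.1 = 285.7978
M1: Pc = R·M1+t = (-0.12900, +0.11374, +1.43468); u = 862.2·(-0.12900)/1.43468 + 311.5 = 233.9719, v = 804.2·(+0.11374)/1.43468 + 255.1 = 318.8560
M2: Pc = R·M2+t = (-0.07715, -0.08059, +1.40715); u = 862.2·(-0.07715)/1.40715 + 311.5 = 264.2254, v = 804.2·(-0.08059)/1.40715 + 255.1 = 209.0435
M3: Pc = R·M3+t = (-0.26600, -0.13774, +1.45492); u = 862.2·(-0.26600)/1.45492 + 311.5 = 153.8688, v = 804.2·(-0.13774)/1.45492 + 255.1 = 178.9653

c0=(126.64, 285.80) c1=(233.97, 318.86) c2=(264.23, 209.04) c3=(153.87, 178.97)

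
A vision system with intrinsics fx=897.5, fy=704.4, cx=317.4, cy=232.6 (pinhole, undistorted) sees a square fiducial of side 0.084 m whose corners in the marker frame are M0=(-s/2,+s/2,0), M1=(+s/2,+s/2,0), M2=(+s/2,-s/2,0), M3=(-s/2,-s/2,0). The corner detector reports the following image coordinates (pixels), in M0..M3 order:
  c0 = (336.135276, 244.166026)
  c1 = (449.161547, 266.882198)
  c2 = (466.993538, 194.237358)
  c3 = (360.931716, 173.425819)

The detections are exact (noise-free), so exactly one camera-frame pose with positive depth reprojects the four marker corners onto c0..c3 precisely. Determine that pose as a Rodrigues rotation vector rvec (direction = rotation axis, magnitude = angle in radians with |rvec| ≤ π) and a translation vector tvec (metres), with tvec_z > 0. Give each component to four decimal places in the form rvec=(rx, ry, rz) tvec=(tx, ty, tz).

Intrinsics K: fx=897.5, fy=704.4, cx=317.4, cy=232.6
Marker side s = 0.084 m; corners in marker frame (Z=0):
  M0 = (-0.0420, +0.0420, 0)
  M1 = (+0.0420, +0.0420, 0)
  M2 = (+0.0420, -0.0420, 0)
  M3 = (-0.0420, -0.0420, 0)
Detected image corners:
  c0 = (336.135276, 244.166026) px
  c1 = (449.161547, 266.882198) px
  c2 = (466.993538, 194.237358) px
  c3 = (360.931716, 173.425819) px
Planar DLT: solve 8×8 A·h = b for H (H[2,2]=1):
  H  [+1269.80748 -565.54066 +403.46350]
  H  [+240.78181 +683.68559 +218.47710]
  H  [-0.08168 -0.77276 +1.00000]
B = K⁻¹H; ‖b₁‖=1.492312, ‖b₂‖=1.492312; λ = 2/(‖b₁‖+‖b₂‖) = 0.670101, sign → tz>0 ⇒ λ=+0.670101
r₁ = λ·B[:,0] = (+0.96743,+0.24713,-0.05474); r₂ = λ·B[:,1] = (-0.23912,+0.82139,-0.51783)
r₃ = r₁×r₂ = (-0.08301,+0.51405,+0.85373); SVD([r₁ r₂ r₃]) → R = UVᵀ:
  R  [+0.96743 -0.23912 -0.08301]
  R  [+0.24713 +0.82139 +0.51405]
  R  [-0.05474 -0.51783 +0.85373]
t = (+0.06426, -0.01344, +0.67010) m
tr R = 2.642555; θ = arccos((tr R − 1)/2) = 0.607150 rad = 34.787°
axis k = ((R−Rᵀ)₃₂, (R−Rᵀ)₁₃, (R−Rᵀ)₂₁) / (2 sinθ) = (-0.904317, -0.024782, +0.426142)
rvec = θ·k = (-0.549056, -0.015046, +0.258732)

rvec=(-0.5491, -0.0150, 0.2587) tvec=(0.0643, -0.0134, 0.6701)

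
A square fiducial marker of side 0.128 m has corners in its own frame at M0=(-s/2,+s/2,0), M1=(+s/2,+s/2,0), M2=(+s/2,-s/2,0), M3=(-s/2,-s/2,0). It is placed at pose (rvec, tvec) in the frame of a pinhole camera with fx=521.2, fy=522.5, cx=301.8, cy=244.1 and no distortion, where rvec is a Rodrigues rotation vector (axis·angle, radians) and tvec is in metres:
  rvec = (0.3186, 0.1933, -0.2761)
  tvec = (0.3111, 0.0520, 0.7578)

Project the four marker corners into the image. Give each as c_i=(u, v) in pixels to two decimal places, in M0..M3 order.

c0=(479.59, 327.07) c1=(569.22, 309.53) c2=(555.21, 228.59) c3=(461.85, 250.12)

Intrinsics K: fx=521.2, fy=522.5, cx=301.8, cy=244.1
Marker side s = 0.128 m; corners in marker frame (Z=0):
  M0 = (-0.0640, +0.0640, 0)
  M1 = (+0.0640, +0.0640, 0)
  M2 = (+0.0640, -0.0640, 0)
  M3 = (-0.0640, -0.0640, 0)
rvec = (0.3186, 0.1933, -0.2761), |rvec| = θ = 0.46379 rad = 26.573°
Rodrigues: sinθ=0.44734, 1−cosθ=0.10564; R = I + sinθ·[k]× + (1−cosθ)·[k]×²:
    [+0.94421 +0.29655 +0.14324]
    [-0.23606 +0.91271 -0.33351]
    [-0.22964 +0.28109 +0.93180]
t = (0.3111, 0.0520, 0.7578) m
M0: Pc = R·M0+t = (+0.26965, +0.12552, +0.79049); u = 521.2·(+0.26965)/0.79049 + 301.8 = 479.5910, v = 522.5·(+0.12552)/0.79049 + 244.1 = 327.0679
M1: Pc = R·M1+t = (+0.39051, +0.09531, +0.76109); u = 521.2·(+0.39051)/0.76109 + 301.8 = 569.2225, v = 522.5·(+0.09531)/0.76109 + 244.1 = 309.5285
M2: Pc = R·M2+t = (+0.35255, -0.02152, +0.72511); u = 521.2·(+0.35255)/0.72511 + 301.8 = 555.2077, v = 522.5·(-0.02152)/0.72511 + 244.1 = 228.5920
M3: Pc = R·M3+t = (+0.23169, +0.00869, +0.75451); u = 521.2·(+0.23169)/0.75451 + 301.8 = 461.8479, v = 522.5·(+0.00869)/0.75451 + 244.1 = 250.1209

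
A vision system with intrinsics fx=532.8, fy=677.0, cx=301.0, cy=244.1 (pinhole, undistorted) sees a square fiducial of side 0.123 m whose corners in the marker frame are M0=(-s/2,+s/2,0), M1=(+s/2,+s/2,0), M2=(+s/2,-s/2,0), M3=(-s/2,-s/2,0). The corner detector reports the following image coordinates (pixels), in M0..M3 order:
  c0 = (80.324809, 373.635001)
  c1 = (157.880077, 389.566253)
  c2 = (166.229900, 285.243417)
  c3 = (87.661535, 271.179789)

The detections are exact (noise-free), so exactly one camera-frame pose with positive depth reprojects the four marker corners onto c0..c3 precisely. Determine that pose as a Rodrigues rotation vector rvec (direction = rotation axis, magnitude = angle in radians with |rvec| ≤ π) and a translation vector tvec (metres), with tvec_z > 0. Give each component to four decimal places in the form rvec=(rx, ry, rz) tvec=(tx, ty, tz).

rvec=(0.0631, 0.1310, 0.1230) tvec=(-0.2647, 0.1004, 0.7906)

Intrinsics K: fx=532.8, fy=677.0, cx=301.0, cy=244.1
Marker side s = 0.123 m; corners in marker frame (Z=0):
  M0 = (-0.0615, +0.0615, 0)
  M1 = (+0.0615, +0.0615, 0)
  M2 = (+0.0615, -0.0615, 0)
  M3 = (-0.0615, -0.0615, 0)
Detected image corners:
  c0 = (80.324809, 373.635001) px
  c1 = (157.880077, 389.566253) px
  c2 = (166.229900, 285.243417) px
  c3 = (87.661535, 271.179789) px
Planar DLT: solve 8×8 A·h = b for H (H[2,2]=1):
  H  [+614.96232 -52.72104 +122.61883]
  H  [+69.24059 +869.99781 +330.11679]
  H  [-0.15984 +0.08945 +1.00000]
B = K⁻¹H; ‖b₁‖=1.264878, ‖b₂‖=1.264878; λ = 2/(‖b₁‖+‖b₂‖) = 0.790590, sign → tz>0 ⇒ λ=+0.790590
r₁ = λ·B[:,0] = (+0.98389,+0.12642,-0.12637); r₂ = λ·B[:,1] = (-0.11818,+0.99047,+0.07072)
r₃ = r₁×r₂ = (+0.13410,-0.05465,+0.98946); SVD([r₁ r₂ r₃]) → R = UVᵀ:
  R  [+0.98389 -0.11818 +0.13410]
  R  [+0.12642 +0.99047 -0.05465]
  R  [-0.12637 +0.07072 +0.98946]
t = (-0.26469, +0.10045, +0.79059) m
tr R = 2.963825; θ = arccos((tr R − 1)/2) = 0.190486 rad = 10.914°
axis k = ((R−Rᵀ)₃₂, (R−Rᵀ)₁₃, (R−Rᵀ)₂₁) / (2 sinθ) = (+0.331075, +0.687849, +0.645951)
rvec = θ·k = (+0.063065, +0.131026, +0.123045)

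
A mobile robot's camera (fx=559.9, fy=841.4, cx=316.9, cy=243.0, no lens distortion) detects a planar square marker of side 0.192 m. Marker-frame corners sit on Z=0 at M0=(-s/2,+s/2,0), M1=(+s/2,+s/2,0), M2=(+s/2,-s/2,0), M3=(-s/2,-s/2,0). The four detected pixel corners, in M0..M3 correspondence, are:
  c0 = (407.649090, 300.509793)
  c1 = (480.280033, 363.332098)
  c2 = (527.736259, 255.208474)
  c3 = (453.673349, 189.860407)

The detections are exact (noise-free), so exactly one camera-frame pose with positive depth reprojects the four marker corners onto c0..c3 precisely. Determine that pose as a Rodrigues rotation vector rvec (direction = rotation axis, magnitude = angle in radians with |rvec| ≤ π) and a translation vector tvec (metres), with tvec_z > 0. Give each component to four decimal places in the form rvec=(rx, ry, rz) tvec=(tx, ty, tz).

Intrinsics K: fx=559.9, fy=841.4, cx=316.9, cy=243.0
Marker side s = 0.192 m; corners in marker frame (Z=0):
  M0 = (-0.0960, +0.0960, 0)
  M1 = (+0.0960, +0.0960, 0)
  M2 = (+0.0960, -0.0960, 0)
  M3 = (-0.0960, -0.0960, 0)
Detected image corners:
  c0 = (407.649090, 300.509793) px
  c1 = (480.280033, 363.332098) px
  c2 = (527.736259, 255.208474) px
  c3 = (453.673349, 189.860407) px
Planar DLT: solve 8×8 A·h = b for H (H[2,2]=1):
  H  [+402.62085 -182.77390 +467.19896]
  H  [+345.94605 +605.68987 +278.04538]
  H  [+0.04419 +0.12984 +1.00000]
B = K⁻¹H; ‖b₁‖=0.801511, ‖b₂‖=0.801511; λ = 2/(‖b₁‖+‖b₂‖) = 1.247644, sign → tz>0 ⇒ λ=+1.247644
r₁ = λ·B[:,0] = (+0.86597,+0.49705,+0.05513); r₂ = λ·B[:,1] = (-0.49897,+0.85134,+0.16200)
r₃ = r₁×r₂ = (+0.03358,-0.16780,+0.98525); SVD([r₁ r₂ r₃]) → R = UVᵀ:
  R  [+0.86597 -0.49897 +0.03358]
  R  [+0.49705 +0.85134 -0.16780]
  R  [+0.05513 +0.16200 +0.98525]
t = (+0.33492, +0.05197, +1.24764) m
tr R = 2.702559; θ = arccos((tr R − 1)/2) = 0.552377 rad = 31.649°
axis k = ((R−Rᵀ)₃₂, (R−Rᵀ)₁₃, (R−Rᵀ)₂₁) / (2 sinθ) = (+0.314263, -0.020536, +0.949114)
rvec = θ·k = (+0.173592, -0.011344, +0.524269)

rvec=(0.1736, -0.0113, 0.5243) tvec=(0.3349, 0.0520, 1.2476)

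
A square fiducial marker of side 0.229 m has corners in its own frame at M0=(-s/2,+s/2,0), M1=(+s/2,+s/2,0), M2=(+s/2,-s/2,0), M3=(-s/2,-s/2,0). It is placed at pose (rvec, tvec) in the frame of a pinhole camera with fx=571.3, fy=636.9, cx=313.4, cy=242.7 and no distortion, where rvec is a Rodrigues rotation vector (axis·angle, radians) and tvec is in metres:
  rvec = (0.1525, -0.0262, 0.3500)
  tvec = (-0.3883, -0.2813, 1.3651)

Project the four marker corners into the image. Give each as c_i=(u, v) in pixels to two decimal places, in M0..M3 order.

c0=(91.15, 143.66) c1=(181.61, 180.20) c2=(211.57, 78.75) c3=(119.15, 40.41)

Intrinsics K: fx=571.3, fy=636.9, cx=313.4, cy=242.7
Marker side s = 0.229 m; corners in marker frame (Z=0):
  M0 = (-0.1145, +0.1145, 0)
  M1 = (+0.1145, +0.1145, 0)
  M2 = (+0.1145, -0.1145, 0)
  M3 = (-0.1145, -0.1145, 0)
rvec = (0.1525, -0.0262, 0.3500), |rvec| = θ = 0.38268 rad = 21.926°
Rodrigues: sinθ=0.37341, 1−cosθ=0.07233; R = I + sinθ·[k]× + (1−cosθ)·[k]×²:
    [+0.93915 -0.34349 +0.00080]
    [+0.33955 +0.92801 -0.15333]
    [+0.05193 +0.14428 +0.98817]
t = (-0.3883, -0.2813, 1.3651) m
M0: Pc = R·M0+t = (-0.53516, -0.21392, +1.37567); u = 571.3·(-0.53516)/1.37567 + 313.4 = 91.1535, v = 636.9·(-0.21392)/1.37567 + 242.7 = 143.6602
M1: Pc = R·M1+t = (-0.32010, -0.13617, +1.38757); u = 571.3·(-0.32010)/1.38757 + 313.4 = 181.6071, v = 636.9·(-0.13617)/1.38757 + 242.7 = 180.1995
M2: Pc = R·M2+t = (-0.24144, -0.34868, +1.35453); u = 571.3·(-0.24144)/1.35453 + 313.4 = 211.5689, v = 636.9·(-0.34868)/1.35453 + 242.7 = 78.7508
M3: Pc = R·M3+t = (-0.45650, -0.42643, +1.34263); u = 571.3·(-0.45650)/1.34263 + 313.4 = 119.1548, v = 636.9·(-0.42643)/1.34263 + 242.7 = 40.4139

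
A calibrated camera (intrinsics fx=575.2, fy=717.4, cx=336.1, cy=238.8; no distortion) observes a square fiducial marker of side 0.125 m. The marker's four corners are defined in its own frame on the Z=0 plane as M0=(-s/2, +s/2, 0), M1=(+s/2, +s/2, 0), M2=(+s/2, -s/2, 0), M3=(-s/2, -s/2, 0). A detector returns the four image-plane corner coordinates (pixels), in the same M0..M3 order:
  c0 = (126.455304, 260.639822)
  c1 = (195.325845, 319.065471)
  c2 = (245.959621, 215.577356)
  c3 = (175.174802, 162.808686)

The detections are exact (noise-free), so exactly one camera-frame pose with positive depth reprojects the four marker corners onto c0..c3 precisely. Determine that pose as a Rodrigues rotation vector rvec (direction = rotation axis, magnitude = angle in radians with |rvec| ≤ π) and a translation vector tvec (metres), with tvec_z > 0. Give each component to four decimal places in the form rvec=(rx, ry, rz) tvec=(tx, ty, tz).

Intrinsics K: fx=575.2, fy=717.4, cx=336.1, cy=238.8
Marker side s = 0.125 m; corners in marker frame (Z=0):
  M0 = (-0.0625, +0.0625, 0)
  M1 = (+0.0625, +0.0625, 0)
  M2 = (+0.0625, -0.0625, 0)
  M3 = (-0.0625, -0.0625, 0)
Detected image corners:
  c0 = (126.455304, 260.639822) px
  c1 = (195.325845, 319.065471) px
  c2 = (245.959621, 215.577356) px
  c3 = (175.174802, 162.808686) px
Planar DLT: solve 8×8 A·h = b for H (H[2,2]=1):
  H  [+482.55746 -410.62179 +184.94686]
  H  [+346.53575 +787.41025 +238.58393]
  H  [-0.40973 -0.07217 +1.00000]
B = K⁻¹H; ‖b₁‖=1.309355, ‖b₂‖=1.309355; λ = 2/(‖b₁‖+‖b₂‖) = 0.763735, sign → tz>0 ⇒ λ=+0.763735
r₁ = λ·B[:,0] = (+0.82357,+0.47308,-0.31292); r₂ = λ·B[:,1] = (-0.51300,+0.85661,-0.05512)
r₃ = r₁×r₂ = (+0.24198,+0.20593,+0.94818); SVD([r₁ r₂ r₃]) → R = UVᵀ:
  R  [+0.82357 -0.51300 +0.24198]
  R  [+0.47308 +0.85661 +0.20593]
  R  [-0.31292 -0.05512 +0.94818]
t = (-0.20070, -0.00023, +0.76373) m
tr R = 2.628366; θ = arccos((tr R − 1)/2) = 0.619476 rad = 35.493°
axis k = ((R−Rᵀ)₃₂, (R−Rᵀ)₁₃, (R−Rᵀ)₂₁) / (2 sinθ) = (-0.224807, +0.477863, +0.849181)
rvec = θ·k = (-0.139263, +0.296025, +0.526047)

rvec=(-0.1393, 0.2960, 0.5260) tvec=(-0.2007, -0.0002, 0.7637)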